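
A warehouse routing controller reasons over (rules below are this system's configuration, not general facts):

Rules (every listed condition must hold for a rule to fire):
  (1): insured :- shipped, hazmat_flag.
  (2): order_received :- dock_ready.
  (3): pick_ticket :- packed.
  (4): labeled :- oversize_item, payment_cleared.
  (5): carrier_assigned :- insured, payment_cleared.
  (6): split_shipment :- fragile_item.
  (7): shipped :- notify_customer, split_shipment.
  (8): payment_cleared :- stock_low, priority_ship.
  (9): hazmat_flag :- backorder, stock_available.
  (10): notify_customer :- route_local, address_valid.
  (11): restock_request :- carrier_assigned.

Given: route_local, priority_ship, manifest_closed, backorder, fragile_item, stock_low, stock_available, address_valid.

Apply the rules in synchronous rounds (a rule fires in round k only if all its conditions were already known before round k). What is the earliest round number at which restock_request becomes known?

5

Round 1: (6) [split_shipment :- fragile_item.]; (8) [payment_cleared :- stock_low, priority_ship.]; (9) [hazmat_flag :- backorder, stock_available.]; (10) [notify_customer :- route_local, address_valid.]. Adds split_shipment, payment_cleared, hazmat_flag, notify_customer.
Round 2: (7) [shipped :- notify_customer, split_shipment.]. Adds shipped.
Round 3: (1) [insured :- shipped, hazmat_flag.]. Adds insured.
Round 4: (5) [carrier_assigned :- insured, payment_cleared.]. Adds carrier_assigned.
Round 5: (11) [restock_request :- carrier_assigned.]. Adds restock_request.
restock_request first appears in round 5.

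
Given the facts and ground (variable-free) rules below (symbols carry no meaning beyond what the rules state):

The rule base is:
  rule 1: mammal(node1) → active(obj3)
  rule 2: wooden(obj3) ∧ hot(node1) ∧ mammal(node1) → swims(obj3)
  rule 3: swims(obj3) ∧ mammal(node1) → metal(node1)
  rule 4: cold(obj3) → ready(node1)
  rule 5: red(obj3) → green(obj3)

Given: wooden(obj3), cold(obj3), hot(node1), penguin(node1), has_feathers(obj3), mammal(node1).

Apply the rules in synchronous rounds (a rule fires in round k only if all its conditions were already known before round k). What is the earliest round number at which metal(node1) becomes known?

2

Round 1: rule 1 [mammal(node1) → active(obj3)]; rule 2 [wooden(obj3) ∧ hot(node1) ∧ mammal(node1) → swims(obj3)]; rule 4 [cold(obj3) → ready(node1)]. Adds active(obj3), swims(obj3), ready(node1).
Round 2: rule 3 [swims(obj3) ∧ mammal(node1) → metal(node1)]. Adds metal(node1).
metal(node1) first appears in round 2.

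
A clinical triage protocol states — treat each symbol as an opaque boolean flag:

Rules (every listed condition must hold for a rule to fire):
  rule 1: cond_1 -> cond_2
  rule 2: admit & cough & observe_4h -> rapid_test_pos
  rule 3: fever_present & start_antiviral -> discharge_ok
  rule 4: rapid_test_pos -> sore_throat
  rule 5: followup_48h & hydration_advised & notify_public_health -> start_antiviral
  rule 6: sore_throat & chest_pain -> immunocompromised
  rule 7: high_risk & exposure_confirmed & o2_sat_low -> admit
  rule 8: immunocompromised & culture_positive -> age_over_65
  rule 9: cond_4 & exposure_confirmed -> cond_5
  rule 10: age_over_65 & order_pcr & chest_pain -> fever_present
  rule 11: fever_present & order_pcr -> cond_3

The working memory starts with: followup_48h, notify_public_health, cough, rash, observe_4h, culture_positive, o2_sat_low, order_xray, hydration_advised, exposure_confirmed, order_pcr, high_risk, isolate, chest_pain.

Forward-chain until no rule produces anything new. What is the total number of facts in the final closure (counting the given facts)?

Round 1: rule 5 [followup_48h & hydration_advised & notify_public_health -> start_antiviral]; rule 7 [high_risk & exposure_confirmed & o2_sat_low -> admit]. New: start_antiviral, admit.
Round 2: rule 2 [admit & cough & observe_4h -> rapid_test_pos]. New: rapid_test_pos.
Round 3: rule 4 [rapid_test_pos -> sore_throat]. New: sore_throat.
Round 4: rule 6 [sore_throat & chest_pain -> immunocompromised]. New: immunocompromised.
Round 5: rule 8 [immunocompromised & culture_positive -> age_over_65]. New: age_over_65.
Round 6: rule 10 [age_over_65 & order_pcr & chest_pain -> fever_present]. New: fever_present.
Round 7: rule 3 [fever_present & start_antiviral -> discharge_ok]; rule 11 [fever_present & order_pcr -> cond_3]. New: discharge_ok, cond_3.
Closure: {admit, age_over_65, chest_pain, cond_3, cough, culture_positive, discharge_ok, exposure_confirmed, fever_present, followup_48h, high_risk, hydration_advised, immunocompromised, isolate, notify_public_health, o2_sat_low, observe_4h, order_pcr, order_xray, rapid_test_pos, rash, sore_throat, start_antiviral} — 23 facts.

23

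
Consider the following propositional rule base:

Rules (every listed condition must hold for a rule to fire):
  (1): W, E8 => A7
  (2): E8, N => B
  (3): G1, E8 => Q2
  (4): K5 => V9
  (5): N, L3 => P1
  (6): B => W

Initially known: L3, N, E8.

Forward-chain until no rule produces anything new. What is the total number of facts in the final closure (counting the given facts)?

Round 1 fires (2), (5), giving B, P1.
Round 2 fires (6), giving W.
Round 3 fires (1), giving A7.
Closure: {A7, B, E8, L3, N, P1, W} — 7 facts.

7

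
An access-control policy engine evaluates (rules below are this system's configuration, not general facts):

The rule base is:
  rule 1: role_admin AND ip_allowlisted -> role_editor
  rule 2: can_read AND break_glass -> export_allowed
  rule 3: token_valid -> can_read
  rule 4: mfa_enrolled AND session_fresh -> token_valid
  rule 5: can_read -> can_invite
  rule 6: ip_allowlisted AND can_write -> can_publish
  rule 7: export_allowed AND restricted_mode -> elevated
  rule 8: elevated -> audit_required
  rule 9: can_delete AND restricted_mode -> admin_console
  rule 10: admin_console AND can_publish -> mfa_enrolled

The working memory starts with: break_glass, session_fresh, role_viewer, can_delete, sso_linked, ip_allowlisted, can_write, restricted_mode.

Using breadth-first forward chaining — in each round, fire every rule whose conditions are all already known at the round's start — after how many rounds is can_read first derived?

4

Round 1: rule 6 [ip_allowlisted AND can_write -> can_publish]; rule 9 [can_delete AND restricted_mode -> admin_console]. New: can_publish, admin_console.
Round 2: rule 10 [admin_console AND can_publish -> mfa_enrolled]. New: mfa_enrolled.
Round 3: rule 4 [mfa_enrolled AND session_fresh -> token_valid]. New: token_valid.
Round 4: rule 3 [token_valid -> can_read]. New: can_read.
can_read first appears in round 4.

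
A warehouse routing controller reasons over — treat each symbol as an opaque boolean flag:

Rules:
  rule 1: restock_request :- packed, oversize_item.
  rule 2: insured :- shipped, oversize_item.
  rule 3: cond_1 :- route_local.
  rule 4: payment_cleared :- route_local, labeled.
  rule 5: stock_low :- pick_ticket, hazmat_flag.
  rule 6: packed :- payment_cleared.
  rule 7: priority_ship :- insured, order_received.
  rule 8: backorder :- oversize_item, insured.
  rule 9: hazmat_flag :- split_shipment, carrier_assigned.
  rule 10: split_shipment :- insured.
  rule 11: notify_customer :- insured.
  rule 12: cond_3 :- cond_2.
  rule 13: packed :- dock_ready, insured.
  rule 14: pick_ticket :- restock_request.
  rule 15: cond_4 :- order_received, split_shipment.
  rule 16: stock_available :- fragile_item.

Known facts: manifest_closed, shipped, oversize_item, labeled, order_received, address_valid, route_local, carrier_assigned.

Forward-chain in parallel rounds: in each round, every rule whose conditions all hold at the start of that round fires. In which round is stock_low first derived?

Round 1: rule 2 [insured :- shipped, oversize_item.]; rule 3 [cond_1 :- route_local.]; rule 4 [payment_cleared :- route_local, labeled.]. New: insured, cond_1, payment_cleared.
Round 2: rule 6 [packed :- payment_cleared.]; rule 7 [priority_ship :- insured, order_received.]; rule 8 [backorder :- oversize_item, insured.]; rule 10 [split_shipment :- insured.]; rule 11 [notify_customer :- insured.]. New: packed, priority_ship, backorder, split_shipment, notify_customer.
Round 3: rule 1 [restock_request :- packed, oversize_item.]; rule 9 [hazmat_flag :- split_shipment, carrier_assigned.]; rule 15 [cond_4 :- order_received, split_shipment.]. New: restock_request, hazmat_flag, cond_4.
Round 4: rule 14 [pick_ticket :- restock_request.]. New: pick_ticket.
Round 5: rule 5 [stock_low :- pick_ticket, hazmat_flag.]. New: stock_low.
stock_low first appears in round 5.

5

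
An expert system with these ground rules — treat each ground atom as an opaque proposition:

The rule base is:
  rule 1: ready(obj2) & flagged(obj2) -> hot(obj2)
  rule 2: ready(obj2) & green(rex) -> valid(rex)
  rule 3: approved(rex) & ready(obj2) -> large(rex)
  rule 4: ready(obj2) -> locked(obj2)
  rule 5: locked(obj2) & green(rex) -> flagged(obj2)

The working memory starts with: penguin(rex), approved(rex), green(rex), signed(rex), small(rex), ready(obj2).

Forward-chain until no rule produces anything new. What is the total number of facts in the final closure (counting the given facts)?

11

[1] rule 2 [ready(obj2) & green(rex) -> valid(rex)]; rule 3 [approved(rex) & ready(obj2) -> large(rex)]; rule 4 [ready(obj2) -> locked(obj2)]. ⇒ new: valid(rex), large(rex), locked(obj2).
[2] rule 5 [locked(obj2) & green(rex) -> flagged(obj2)]. ⇒ new: flagged(obj2).
[3] rule 1 [ready(obj2) & flagged(obj2) -> hot(obj2)]. ⇒ new: hot(obj2).
Closure: {approved(rex), flagged(obj2), green(rex), hot(obj2), large(rex), locked(obj2), penguin(rex), ready(obj2), signed(rex), small(rex), valid(rex)} — 11 facts.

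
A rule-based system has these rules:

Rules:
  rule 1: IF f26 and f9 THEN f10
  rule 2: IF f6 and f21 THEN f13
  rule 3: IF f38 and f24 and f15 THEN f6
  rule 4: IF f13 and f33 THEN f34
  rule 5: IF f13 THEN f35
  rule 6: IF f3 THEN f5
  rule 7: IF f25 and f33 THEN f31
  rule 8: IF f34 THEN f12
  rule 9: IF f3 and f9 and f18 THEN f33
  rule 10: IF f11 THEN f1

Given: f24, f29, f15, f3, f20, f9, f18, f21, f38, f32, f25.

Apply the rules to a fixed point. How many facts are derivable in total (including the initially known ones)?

19

[1] rule 3 [IF f38 and f24 and f15 THEN f6]; rule 6 [IF f3 THEN f5]; rule 9 [IF f3 and f9 and f18 THEN f33]. ⇒ new: f6, f5, f33.
[2] rule 2 [IF f6 and f21 THEN f13]; rule 7 [IF f25 and f33 THEN f31]. ⇒ new: f13, f31.
[3] rule 4 [IF f13 and f33 THEN f34]; rule 5 [IF f13 THEN f35]. ⇒ new: f34, f35.
[4] rule 8 [IF f34 THEN f12]. ⇒ new: f12.
Closure: {f12, f13, f15, f18, f20, f21, f24, f25, f29, f3, f31, f32, f33, f34, f35, f38, f5, f6, f9} — 19 facts.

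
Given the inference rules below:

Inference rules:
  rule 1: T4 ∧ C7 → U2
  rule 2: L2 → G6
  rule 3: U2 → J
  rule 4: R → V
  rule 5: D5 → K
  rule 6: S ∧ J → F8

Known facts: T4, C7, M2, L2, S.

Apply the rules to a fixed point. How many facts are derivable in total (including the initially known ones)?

9

Round 1 — rule 1, rule 2, derive U2, G6.
Round 2 — rule 3, derive J.
Round 3 — rule 6, derive F8.
Closure: {C7, F8, G6, J, L2, M2, S, T4, U2} — 9 facts.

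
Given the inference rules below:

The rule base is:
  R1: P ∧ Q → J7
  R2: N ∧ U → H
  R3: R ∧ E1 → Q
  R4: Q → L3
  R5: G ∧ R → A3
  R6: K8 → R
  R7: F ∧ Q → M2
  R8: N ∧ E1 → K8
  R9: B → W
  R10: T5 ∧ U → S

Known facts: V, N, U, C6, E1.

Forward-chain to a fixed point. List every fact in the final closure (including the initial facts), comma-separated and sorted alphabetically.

C6, E1, H, K8, L3, N, Q, R, U, V

Round 1: R2 [N ∧ U → H]; R8 [N ∧ E1 → K8]. Adds H, K8.
Round 2: R6 [K8 → R]. Adds R.
Round 3: R3 [R ∧ E1 → Q]. Adds Q.
Round 4: R4 [Q → L3]. Adds L3.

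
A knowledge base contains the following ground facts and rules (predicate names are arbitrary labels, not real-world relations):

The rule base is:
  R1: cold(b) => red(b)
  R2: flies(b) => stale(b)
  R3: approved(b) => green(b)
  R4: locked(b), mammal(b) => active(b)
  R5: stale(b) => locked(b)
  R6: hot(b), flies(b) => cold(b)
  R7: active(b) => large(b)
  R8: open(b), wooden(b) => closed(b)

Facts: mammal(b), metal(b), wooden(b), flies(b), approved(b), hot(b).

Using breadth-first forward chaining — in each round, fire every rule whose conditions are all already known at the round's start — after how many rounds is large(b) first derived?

4

Round 1: R2 [flies(b) => stale(b)]; R3 [approved(b) => green(b)]; R6 [hot(b), flies(b) => cold(b)]. New: stale(b), green(b), cold(b).
Round 2: R1 [cold(b) => red(b)]; R5 [stale(b) => locked(b)]. New: red(b), locked(b).
Round 3: R4 [locked(b), mammal(b) => active(b)]. New: active(b).
Round 4: R7 [active(b) => large(b)]. New: large(b).
large(b) first appears in round 4.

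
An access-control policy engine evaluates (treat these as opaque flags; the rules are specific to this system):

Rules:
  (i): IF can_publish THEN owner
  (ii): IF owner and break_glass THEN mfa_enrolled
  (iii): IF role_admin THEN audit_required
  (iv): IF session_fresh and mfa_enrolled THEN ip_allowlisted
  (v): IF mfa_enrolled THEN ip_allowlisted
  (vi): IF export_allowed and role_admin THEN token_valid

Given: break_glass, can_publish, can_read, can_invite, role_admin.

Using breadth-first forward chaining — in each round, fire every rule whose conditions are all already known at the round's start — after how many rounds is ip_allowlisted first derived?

3

Round 1: (i) [IF can_publish THEN owner]; (iii) [IF role_admin THEN audit_required]. New: owner, audit_required.
Round 2: (ii) [IF owner and break_glass THEN mfa_enrolled]. New: mfa_enrolled.
Round 3: (v) [IF mfa_enrolled THEN ip_allowlisted]. New: ip_allowlisted.
ip_allowlisted first appears in round 3.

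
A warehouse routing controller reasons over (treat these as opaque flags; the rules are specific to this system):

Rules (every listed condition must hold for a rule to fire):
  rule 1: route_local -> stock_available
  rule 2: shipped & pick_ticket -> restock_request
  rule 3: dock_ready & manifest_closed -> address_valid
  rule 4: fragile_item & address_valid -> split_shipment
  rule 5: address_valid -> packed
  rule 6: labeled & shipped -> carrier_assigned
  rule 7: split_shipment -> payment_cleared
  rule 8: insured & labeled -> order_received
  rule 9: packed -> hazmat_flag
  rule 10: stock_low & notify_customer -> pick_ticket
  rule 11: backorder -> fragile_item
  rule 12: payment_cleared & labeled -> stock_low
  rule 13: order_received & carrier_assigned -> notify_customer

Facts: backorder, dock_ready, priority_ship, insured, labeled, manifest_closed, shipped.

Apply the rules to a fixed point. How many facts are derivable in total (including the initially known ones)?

19

Round 1 fires rule 3, rule 6, rule 8, rule 11, giving address_valid, carrier_assigned, order_received, fragile_item.
Round 2 fires rule 4, rule 5, rule 13, giving split_shipment, packed, notify_customer.
Round 3 fires rule 7, rule 9, giving payment_cleared, hazmat_flag.
Round 4 fires rule 12, giving stock_low.
Round 5 fires rule 10, giving pick_ticket.
Round 6 fires rule 2, giving restock_request.
Closure: {address_valid, backorder, carrier_assigned, dock_ready, fragile_item, hazmat_flag, insured, labeled, manifest_closed, notify_customer, order_received, packed, payment_cleared, pick_ticket, priority_ship, restock_request, shipped, split_shipment, stock_low} — 19 facts.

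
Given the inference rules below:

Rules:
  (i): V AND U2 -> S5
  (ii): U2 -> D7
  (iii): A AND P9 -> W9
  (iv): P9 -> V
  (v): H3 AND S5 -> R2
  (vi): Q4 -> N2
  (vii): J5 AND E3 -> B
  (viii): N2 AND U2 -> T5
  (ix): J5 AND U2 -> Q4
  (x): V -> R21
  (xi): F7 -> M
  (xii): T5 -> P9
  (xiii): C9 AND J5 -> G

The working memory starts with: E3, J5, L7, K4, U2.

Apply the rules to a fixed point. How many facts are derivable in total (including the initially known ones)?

Round 1 fires (ii), (vii), (ix), giving D7, B, Q4.
Round 2 fires (vi), giving N2.
Round 3 fires (viii), giving T5.
Round 4 fires (xii), giving P9.
Round 5 fires (iv), giving V.
Round 6 fires (i), (x), giving S5, R21.
Closure: {B, D7, E3, J5, K4, L7, N2, P9, Q4, R21, S5, T5, U2, V} — 14 facts.

14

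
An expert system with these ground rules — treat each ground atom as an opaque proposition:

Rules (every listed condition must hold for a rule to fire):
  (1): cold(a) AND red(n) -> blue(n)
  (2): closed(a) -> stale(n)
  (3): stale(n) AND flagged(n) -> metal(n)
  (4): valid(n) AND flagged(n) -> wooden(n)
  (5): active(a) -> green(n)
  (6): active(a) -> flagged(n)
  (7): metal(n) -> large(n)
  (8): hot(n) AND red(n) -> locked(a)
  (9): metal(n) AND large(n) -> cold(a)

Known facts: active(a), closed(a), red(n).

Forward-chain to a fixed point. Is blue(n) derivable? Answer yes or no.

yes

Round 1 — (2), (5), (6), derive stale(n), green(n), flagged(n).
Round 2 — (3), derive metal(n).
Round 3 — (7), derive large(n).
Round 4 — (9), derive cold(a).
Round 5 — (1), derive blue(n).
blue(n) appears in round 5, so it is derivable.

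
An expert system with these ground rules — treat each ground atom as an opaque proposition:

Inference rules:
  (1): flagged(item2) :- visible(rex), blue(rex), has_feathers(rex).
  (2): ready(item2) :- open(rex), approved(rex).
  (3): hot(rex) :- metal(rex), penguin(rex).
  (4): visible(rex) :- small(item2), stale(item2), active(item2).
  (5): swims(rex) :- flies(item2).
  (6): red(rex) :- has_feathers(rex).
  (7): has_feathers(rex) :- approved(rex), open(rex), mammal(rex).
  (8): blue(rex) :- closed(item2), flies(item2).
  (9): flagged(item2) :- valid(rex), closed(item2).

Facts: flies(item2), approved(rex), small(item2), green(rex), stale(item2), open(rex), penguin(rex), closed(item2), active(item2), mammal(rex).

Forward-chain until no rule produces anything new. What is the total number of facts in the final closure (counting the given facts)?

Round 1 — (2), (4), (5), (7), (8), derive ready(item2), visible(rex), swims(rex), has_feathers(rex), blue(rex).
Round 2 — (1), (6), derive flagged(item2), red(rex).
Closure: {active(item2), approved(rex), blue(rex), closed(item2), flagged(item2), flies(item2), green(rex), has_feathers(rex), mammal(rex), open(rex), penguin(rex), ready(item2), red(rex), small(item2), stale(item2), swims(rex), visible(rex)} — 17 facts.

17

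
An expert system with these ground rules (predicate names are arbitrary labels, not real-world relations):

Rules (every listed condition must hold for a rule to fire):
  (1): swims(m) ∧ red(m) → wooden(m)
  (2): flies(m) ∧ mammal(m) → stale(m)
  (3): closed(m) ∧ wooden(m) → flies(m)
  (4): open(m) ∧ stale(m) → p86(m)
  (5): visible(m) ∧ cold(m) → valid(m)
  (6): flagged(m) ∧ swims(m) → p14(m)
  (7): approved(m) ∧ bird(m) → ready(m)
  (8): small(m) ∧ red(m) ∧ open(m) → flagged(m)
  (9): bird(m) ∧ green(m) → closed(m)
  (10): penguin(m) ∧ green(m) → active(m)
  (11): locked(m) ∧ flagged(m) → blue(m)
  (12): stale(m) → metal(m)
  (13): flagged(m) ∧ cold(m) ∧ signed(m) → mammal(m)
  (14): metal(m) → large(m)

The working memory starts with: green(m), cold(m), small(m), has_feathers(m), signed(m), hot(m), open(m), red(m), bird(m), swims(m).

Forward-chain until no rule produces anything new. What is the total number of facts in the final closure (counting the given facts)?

Round 1 — (1), (8), (9), derive wooden(m), flagged(m), closed(m).
Round 2 — (3), (6), (13), derive flies(m), p14(m), mammal(m).
Round 3 — (2), derive stale(m).
Round 4 — (4), (12), derive p86(m), metal(m).
Round 5 — (14), derive large(m).
Closure: {bird(m), closed(m), cold(m), flagged(m), flies(m), green(m), has_feathers(m), hot(m), large(m), mammal(m), metal(m), open(m), p14(m), p86(m), red(m), signed(m), small(m), stale(m), swims(m), wooden(m)} — 20 facts.

20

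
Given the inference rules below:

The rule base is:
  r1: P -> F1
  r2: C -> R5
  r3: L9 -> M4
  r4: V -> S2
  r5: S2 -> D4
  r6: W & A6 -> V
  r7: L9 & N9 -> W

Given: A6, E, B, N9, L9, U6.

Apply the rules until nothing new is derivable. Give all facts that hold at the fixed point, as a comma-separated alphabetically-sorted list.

[1] r3 [L9 -> M4]; r7 [L9 & N9 -> W]. ⇒ new: M4, W.
[2] r6 [W & A6 -> V]. ⇒ new: V.
[3] r4 [V -> S2]. ⇒ new: S2.
[4] r5 [S2 -> D4]. ⇒ new: D4.

A6, B, D4, E, L9, M4, N9, S2, U6, V, W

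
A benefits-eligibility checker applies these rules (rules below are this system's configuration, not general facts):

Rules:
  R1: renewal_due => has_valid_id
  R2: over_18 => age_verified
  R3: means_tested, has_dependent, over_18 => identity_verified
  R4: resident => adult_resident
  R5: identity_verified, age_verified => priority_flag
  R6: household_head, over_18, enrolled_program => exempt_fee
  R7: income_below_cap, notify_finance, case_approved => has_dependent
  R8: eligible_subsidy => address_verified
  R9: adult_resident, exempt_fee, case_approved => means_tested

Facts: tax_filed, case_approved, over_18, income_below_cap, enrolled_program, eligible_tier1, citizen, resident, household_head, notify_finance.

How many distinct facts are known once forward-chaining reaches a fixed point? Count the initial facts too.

17

Round 1 — R2, R4, R6, R7, derive age_verified, adult_resident, exempt_fee, has_dependent.
Round 2 — R9, derive means_tested.
Round 3 — R3, derive identity_verified.
Round 4 — R5, derive priority_flag.
Closure: {adult_resident, age_verified, case_approved, citizen, eligible_tier1, enrolled_program, exempt_fee, has_dependent, household_head, identity_verified, income_below_cap, means_tested, notify_finance, over_18, priority_flag, resident, tax_filed} — 17 facts.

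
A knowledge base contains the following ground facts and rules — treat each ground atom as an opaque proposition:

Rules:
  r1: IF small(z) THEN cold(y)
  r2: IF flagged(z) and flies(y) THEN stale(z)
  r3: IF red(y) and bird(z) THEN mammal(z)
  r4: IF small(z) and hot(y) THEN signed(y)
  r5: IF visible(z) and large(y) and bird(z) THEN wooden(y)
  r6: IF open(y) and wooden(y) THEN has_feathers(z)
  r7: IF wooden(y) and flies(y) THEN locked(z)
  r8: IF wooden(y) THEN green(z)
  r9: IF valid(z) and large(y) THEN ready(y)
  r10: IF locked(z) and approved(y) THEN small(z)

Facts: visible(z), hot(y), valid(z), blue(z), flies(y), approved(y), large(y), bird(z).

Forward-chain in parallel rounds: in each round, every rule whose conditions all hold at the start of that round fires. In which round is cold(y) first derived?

Round 1 — r5, r9, derive wooden(y), ready(y).
Round 2 — r7, r8, derive locked(z), green(z).
Round 3 — r10, derive small(z).
Round 4 — r1, r4, derive cold(y), signed(y).
cold(y) first appears in round 4.

4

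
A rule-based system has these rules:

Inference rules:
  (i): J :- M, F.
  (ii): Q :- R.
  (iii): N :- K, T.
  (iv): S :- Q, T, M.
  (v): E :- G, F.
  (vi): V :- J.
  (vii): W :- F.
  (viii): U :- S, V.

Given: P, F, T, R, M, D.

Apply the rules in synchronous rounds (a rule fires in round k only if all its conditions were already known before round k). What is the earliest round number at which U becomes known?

Round 1: (i) [J :- M, F.]; (ii) [Q :- R.]; (vii) [W :- F.]. Adds J, Q, W.
Round 2: (iv) [S :- Q, T, M.]; (vi) [V :- J.]. Adds S, V.
Round 3: (viii) [U :- S, V.]. Adds U.
U first appears in round 3.

3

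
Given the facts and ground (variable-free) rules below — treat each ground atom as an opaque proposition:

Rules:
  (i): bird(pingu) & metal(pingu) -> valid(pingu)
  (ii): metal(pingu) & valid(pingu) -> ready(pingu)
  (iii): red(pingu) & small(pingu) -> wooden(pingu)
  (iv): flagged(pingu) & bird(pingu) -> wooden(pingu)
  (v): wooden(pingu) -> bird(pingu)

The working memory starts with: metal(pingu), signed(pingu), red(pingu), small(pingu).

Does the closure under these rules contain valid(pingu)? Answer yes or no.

Round 1: (iii) [red(pingu) & small(pingu) -> wooden(pingu)]. New: wooden(pingu).
Round 2: (v) [wooden(pingu) -> bird(pingu)]. New: bird(pingu).
Round 3: (i) [bird(pingu) & metal(pingu) -> valid(pingu)]. New: valid(pingu).
Round 4: (ii) [metal(pingu) & valid(pingu) -> ready(pingu)]. New: ready(pingu).
valid(pingu) appears in round 3, so it is derivable.

yes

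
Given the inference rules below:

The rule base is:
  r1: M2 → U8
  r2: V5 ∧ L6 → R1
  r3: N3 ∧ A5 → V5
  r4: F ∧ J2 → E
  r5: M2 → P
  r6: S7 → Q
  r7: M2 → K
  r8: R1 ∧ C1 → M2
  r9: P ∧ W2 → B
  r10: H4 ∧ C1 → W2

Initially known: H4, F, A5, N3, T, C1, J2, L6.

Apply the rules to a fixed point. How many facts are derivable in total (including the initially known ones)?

Round 1: r3 [N3 ∧ A5 → V5]; r4 [F ∧ J2 → E]; r10 [H4 ∧ C1 → W2]. Adds V5, E, W2.
Round 2: r2 [V5 ∧ L6 → R1]. Adds R1.
Round 3: r8 [R1 ∧ C1 → M2]. Adds M2.
Round 4: r1 [M2 → U8]; r5 [M2 → P]; r7 [M2 → K]. Adds U8, P, K.
Round 5: r9 [P ∧ W2 → B]. Adds B.
Closure: {A5, B, C1, E, F, H4, J2, K, L6, M2, N3, P, R1, T, U8, V5, W2} — 17 facts.

17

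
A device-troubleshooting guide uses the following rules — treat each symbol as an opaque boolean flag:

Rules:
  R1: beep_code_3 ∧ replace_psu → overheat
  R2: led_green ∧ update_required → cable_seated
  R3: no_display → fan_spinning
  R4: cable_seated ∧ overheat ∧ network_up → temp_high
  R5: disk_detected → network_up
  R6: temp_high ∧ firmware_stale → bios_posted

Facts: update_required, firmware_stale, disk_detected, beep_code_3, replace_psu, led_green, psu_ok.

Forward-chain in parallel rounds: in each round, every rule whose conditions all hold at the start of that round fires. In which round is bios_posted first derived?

3

Round 1 fires R1, R2, R5, giving overheat, cable_seated, network_up.
Round 2 fires R4, giving temp_high.
Round 3 fires R6, giving bios_posted.
bios_posted first appears in round 3.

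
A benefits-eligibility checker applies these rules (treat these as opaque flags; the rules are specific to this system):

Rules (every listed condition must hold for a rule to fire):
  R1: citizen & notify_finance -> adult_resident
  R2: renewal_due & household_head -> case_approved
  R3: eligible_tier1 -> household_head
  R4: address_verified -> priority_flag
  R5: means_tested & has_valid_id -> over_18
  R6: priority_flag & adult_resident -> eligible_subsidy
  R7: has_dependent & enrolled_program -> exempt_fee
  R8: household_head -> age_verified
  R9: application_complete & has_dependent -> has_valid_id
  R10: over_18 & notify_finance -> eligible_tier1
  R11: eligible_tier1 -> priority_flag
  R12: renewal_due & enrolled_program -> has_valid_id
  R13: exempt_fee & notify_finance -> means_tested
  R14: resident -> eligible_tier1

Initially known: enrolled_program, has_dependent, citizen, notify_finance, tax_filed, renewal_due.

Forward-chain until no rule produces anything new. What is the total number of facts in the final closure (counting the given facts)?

17

Round 1: R1 [citizen & notify_finance -> adult_resident]; R7 [has_dependent & enrolled_program -> exempt_fee]; R12 [renewal_due & enrolled_program -> has_valid_id]. Adds adult_resident, exempt_fee, has_valid_id.
Round 2: R13 [exempt_fee & notify_finance -> means_tested]. Adds means_tested.
Round 3: R5 [means_tested & has_valid_id -> over_18]. Adds over_18.
Round 4: R10 [over_18 & notify_finance -> eligible_tier1]. Adds eligible_tier1.
Round 5: R3 [eligible_tier1 -> household_head]; R11 [eligible_tier1 -> priority_flag]. Adds household_head, priority_flag.
Round 6: R2 [renewal_due & household_head -> case_approved]; R6 [priority_flag & adult_resident -> eligible_subsidy]; R8 [household_head -> age_verified]. Adds case_approved, eligible_subsidy, age_verified.
Closure: {adult_resident, age_verified, case_approved, citizen, eligible_subsidy, eligible_tier1, enrolled_program, exempt_fee, has_dependent, has_valid_id, household_head, means_tested, notify_finance, over_18, priority_flag, renewal_due, tax_filed} — 17 facts.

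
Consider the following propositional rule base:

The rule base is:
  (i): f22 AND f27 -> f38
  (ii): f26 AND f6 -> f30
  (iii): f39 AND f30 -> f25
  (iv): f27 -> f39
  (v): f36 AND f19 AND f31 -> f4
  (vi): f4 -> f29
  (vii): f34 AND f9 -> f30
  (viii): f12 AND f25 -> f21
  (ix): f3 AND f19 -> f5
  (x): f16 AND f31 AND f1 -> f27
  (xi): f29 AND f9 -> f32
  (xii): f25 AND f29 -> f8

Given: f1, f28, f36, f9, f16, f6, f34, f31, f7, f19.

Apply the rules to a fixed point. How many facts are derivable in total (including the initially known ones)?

Round 1 fires (v), (vii), (x), giving f4, f30, f27.
Round 2 fires (iv), (vi), giving f39, f29.
Round 3 fires (iii), (xi), giving f25, f32.
Round 4 fires (xii), giving f8.
Closure: {f1, f16, f19, f25, f27, f28, f29, f30, f31, f32, f34, f36, f39, f4, f6, f7, f8, f9} — 18 facts.

18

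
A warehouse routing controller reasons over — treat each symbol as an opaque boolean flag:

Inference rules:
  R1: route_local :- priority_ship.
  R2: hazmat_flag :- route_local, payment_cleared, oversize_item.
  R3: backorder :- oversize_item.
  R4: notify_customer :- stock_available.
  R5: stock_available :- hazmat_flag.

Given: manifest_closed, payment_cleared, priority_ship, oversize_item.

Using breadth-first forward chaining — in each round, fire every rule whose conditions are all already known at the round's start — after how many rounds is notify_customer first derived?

[1] R1 [route_local :- priority_ship.]; R3 [backorder :- oversize_item.]. ⇒ new: route_local, backorder.
[2] R2 [hazmat_flag :- route_local, payment_cleared, oversize_item.]. ⇒ new: hazmat_flag.
[3] R5 [stock_available :- hazmat_flag.]. ⇒ new: stock_available.
[4] R4 [notify_customer :- stock_available.]. ⇒ new: notify_customer.
notify_customer first appears in round 4.

4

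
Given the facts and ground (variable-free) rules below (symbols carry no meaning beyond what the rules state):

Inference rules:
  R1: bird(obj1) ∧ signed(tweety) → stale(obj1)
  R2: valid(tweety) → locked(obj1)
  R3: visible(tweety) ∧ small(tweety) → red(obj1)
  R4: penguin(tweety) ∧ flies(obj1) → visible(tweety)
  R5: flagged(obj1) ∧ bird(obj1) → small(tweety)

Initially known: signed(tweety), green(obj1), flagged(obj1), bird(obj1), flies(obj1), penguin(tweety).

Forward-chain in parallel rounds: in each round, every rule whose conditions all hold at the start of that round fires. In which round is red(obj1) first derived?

2

[1] R1 [bird(obj1) ∧ signed(tweety) → stale(obj1)]; R4 [penguin(tweety) ∧ flies(obj1) → visible(tweety)]; R5 [flagged(obj1) ∧ bird(obj1) → small(tweety)]. ⇒ new: stale(obj1), visible(tweety), small(tweety).
[2] R3 [visible(tweety) ∧ small(tweety) → red(obj1)]. ⇒ new: red(obj1).
red(obj1) first appears in round 2.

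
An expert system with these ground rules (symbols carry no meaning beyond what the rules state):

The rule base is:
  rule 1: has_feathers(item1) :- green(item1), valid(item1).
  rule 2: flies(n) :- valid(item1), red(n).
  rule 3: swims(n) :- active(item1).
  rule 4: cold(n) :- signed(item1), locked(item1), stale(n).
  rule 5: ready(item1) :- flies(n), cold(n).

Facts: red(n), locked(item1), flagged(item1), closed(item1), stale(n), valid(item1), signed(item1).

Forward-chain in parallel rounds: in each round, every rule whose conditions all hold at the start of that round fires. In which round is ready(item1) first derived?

Round 1: rule 2 [flies(n) :- valid(item1), red(n).]; rule 4 [cold(n) :- signed(item1), locked(item1), stale(n).]. Adds flies(n), cold(n).
Round 2: rule 5 [ready(item1) :- flies(n), cold(n).]. Adds ready(item1).
ready(item1) first appears in round 2.

2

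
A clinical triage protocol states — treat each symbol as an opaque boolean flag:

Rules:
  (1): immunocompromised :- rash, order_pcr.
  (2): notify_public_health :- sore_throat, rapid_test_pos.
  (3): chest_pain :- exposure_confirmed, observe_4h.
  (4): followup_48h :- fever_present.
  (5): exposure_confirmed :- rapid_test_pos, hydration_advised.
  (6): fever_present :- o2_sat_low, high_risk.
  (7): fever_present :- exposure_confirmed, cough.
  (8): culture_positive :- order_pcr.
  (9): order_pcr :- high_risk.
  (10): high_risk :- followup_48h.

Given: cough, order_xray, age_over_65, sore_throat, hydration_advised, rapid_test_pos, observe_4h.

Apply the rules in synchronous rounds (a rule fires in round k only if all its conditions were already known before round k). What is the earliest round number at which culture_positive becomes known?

[1] (2) [notify_public_health :- sore_throat, rapid_test_pos.]; (5) [exposure_confirmed :- rapid_test_pos, hydration_advised.]. ⇒ new: notify_public_health, exposure_confirmed.
[2] (3) [chest_pain :- exposure_confirmed, observe_4h.]; (7) [fever_present :- exposure_confirmed, cough.]. ⇒ new: chest_pain, fever_present.
[3] (4) [followup_48h :- fever_present.]. ⇒ new: followup_48h.
[4] (10) [high_risk :- followup_48h.]. ⇒ new: high_risk.
[5] (9) [order_pcr :- high_risk.]. ⇒ new: order_pcr.
[6] (8) [culture_positive :- order_pcr.]. ⇒ new: culture_positive.
culture_positive first appears in round 6.

6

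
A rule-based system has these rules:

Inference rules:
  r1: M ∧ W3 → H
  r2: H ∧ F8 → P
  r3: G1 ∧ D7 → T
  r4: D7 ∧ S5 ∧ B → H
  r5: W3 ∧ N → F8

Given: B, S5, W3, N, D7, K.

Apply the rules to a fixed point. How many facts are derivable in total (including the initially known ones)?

9

Round 1: r4 [D7 ∧ S5 ∧ B → H]; r5 [W3 ∧ N → F8]. Adds H, F8.
Round 2: r2 [H ∧ F8 → P]. Adds P.
Closure: {B, D7, F8, H, K, N, P, S5, W3} — 9 facts.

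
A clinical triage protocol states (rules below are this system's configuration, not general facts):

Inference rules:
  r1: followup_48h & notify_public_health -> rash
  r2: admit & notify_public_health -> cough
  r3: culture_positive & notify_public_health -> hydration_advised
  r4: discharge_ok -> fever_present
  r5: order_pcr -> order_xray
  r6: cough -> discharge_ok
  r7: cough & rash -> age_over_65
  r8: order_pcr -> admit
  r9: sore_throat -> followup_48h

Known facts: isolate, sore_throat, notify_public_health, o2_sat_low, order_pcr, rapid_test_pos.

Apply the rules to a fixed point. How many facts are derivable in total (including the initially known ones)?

Round 1 — r5, r8, r9, derive order_xray, admit, followup_48h.
Round 2 — r1, r2, derive rash, cough.
Round 3 — r6, r7, derive discharge_ok, age_over_65.
Round 4 — r4, derive fever_present.
Closure: {admit, age_over_65, cough, discharge_ok, fever_present, followup_48h, isolate, notify_public_health, o2_sat_low, order_pcr, order_xray, rapid_test_pos, rash, sore_throat} — 14 facts.

14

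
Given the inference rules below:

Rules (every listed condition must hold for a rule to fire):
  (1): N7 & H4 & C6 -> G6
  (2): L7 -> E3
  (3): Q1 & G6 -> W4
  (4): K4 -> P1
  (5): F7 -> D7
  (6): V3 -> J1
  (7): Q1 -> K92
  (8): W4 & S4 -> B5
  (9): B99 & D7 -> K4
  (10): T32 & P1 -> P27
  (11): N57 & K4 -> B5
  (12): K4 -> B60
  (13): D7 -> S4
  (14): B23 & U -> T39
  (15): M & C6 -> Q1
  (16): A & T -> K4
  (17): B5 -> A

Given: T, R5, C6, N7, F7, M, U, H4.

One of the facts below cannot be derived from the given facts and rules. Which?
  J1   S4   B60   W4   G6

J1

[1] (1) [N7 & H4 & C6 -> G6]; (5) [F7 -> D7]; (15) [M & C6 -> Q1]. ⇒ new: G6, D7, Q1.
[2] (3) [Q1 & G6 -> W4]; (7) [Q1 -> K92]; (13) [D7 -> S4]. ⇒ new: W4, K92, S4.
[3] (8) [W4 & S4 -> B5]. ⇒ new: B5.
[4] (17) [B5 -> A]. ⇒ new: A.
[5] (16) [A & T -> K4]. ⇒ new: K4.
[6] (4) [K4 -> P1]; (12) [K4 -> B60]. ⇒ new: P1, B60.
Derived: W4 (round 2), B60 (round 6), S4 (round 2), G6 (round 1). J1 never appears in any round.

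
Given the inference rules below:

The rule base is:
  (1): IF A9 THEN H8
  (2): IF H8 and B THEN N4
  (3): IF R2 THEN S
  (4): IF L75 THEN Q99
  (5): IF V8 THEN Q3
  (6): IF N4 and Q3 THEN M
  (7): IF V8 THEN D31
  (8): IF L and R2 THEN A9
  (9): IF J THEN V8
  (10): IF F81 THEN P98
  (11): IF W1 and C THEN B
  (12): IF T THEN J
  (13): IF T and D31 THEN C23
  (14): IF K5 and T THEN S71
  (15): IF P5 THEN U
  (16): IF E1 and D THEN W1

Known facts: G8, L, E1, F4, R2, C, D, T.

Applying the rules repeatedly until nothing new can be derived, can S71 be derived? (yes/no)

Round 1: (3) [IF R2 THEN S]; (8) [IF L and R2 THEN A9]; (12) [IF T THEN J]; (16) [IF E1 and D THEN W1]. Adds S, A9, J, W1.
Round 2: (1) [IF A9 THEN H8]; (9) [IF J THEN V8]; (11) [IF W1 and C THEN B]. Adds H8, V8, B.
Round 3: (2) [IF H8 and B THEN N4]; (5) [IF V8 THEN Q3]; (7) [IF V8 THEN D31]. Adds N4, Q3, D31.
Round 4: (6) [IF N4 and Q3 THEN M]; (13) [IF T and D31 THEN C23]. Adds M, C23.
Fixed point reached. S71 is concluded only by (14); (14) needs K5 (never derived).

no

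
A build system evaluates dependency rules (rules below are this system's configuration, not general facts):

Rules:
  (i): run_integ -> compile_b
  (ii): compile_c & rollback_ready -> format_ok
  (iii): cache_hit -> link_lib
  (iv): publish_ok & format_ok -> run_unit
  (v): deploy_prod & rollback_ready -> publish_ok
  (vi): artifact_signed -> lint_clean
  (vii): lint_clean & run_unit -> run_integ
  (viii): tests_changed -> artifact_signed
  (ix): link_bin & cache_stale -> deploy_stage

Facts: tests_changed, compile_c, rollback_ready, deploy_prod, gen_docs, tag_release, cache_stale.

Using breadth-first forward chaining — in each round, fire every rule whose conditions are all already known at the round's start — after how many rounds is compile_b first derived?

4

Round 1: (ii) [compile_c & rollback_ready -> format_ok]; (v) [deploy_prod & rollback_ready -> publish_ok]; (viii) [tests_changed -> artifact_signed]. New: format_ok, publish_ok, artifact_signed.
Round 2: (iv) [publish_ok & format_ok -> run_unit]; (vi) [artifact_signed -> lint_clean]. New: run_unit, lint_clean.
Round 3: (vii) [lint_clean & run_unit -> run_integ]. New: run_integ.
Round 4: (i) [run_integ -> compile_b]. New: compile_b.
compile_b first appears in round 4.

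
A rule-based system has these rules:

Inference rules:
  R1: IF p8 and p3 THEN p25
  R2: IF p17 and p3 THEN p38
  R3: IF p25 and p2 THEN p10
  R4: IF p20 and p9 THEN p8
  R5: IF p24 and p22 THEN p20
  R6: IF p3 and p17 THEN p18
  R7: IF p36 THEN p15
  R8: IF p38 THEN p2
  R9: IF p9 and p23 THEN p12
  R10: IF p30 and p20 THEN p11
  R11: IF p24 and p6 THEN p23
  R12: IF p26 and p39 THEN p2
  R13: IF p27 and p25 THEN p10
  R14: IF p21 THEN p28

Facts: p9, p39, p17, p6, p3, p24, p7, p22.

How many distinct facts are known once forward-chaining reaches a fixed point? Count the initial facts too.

17

Round 1 — R2, R5, R6, R11, derive p38, p20, p18, p23.
Round 2 — R4, R8, R9, derive p8, p2, p12.
Round 3 — R1, derive p25.
Round 4 — R3, derive p10.
Closure: {p10, p12, p17, p18, p2, p20, p22, p23, p24, p25, p3, p38, p39, p6, p7, p8, p9} — 17 facts.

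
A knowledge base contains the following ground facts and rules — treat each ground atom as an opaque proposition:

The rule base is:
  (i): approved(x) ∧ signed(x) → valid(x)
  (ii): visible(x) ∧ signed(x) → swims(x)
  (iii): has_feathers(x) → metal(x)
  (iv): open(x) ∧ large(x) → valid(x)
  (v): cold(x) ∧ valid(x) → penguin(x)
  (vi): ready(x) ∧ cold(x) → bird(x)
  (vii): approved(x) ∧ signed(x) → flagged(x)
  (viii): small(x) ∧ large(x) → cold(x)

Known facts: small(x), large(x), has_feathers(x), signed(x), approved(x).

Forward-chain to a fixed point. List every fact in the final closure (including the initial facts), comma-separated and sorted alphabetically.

approved(x), cold(x), flagged(x), has_feathers(x), large(x), metal(x), penguin(x), signed(x), small(x), valid(x)

Round 1: (i) [approved(x) ∧ signed(x) → valid(x)]; (iii) [has_feathers(x) → metal(x)]; (vii) [approved(x) ∧ signed(x) → flagged(x)]; (viii) [small(x) ∧ large(x) → cold(x)]. Adds valid(x), metal(x), flagged(x), cold(x).
Round 2: (v) [cold(x) ∧ valid(x) → penguin(x)]. Adds penguin(x).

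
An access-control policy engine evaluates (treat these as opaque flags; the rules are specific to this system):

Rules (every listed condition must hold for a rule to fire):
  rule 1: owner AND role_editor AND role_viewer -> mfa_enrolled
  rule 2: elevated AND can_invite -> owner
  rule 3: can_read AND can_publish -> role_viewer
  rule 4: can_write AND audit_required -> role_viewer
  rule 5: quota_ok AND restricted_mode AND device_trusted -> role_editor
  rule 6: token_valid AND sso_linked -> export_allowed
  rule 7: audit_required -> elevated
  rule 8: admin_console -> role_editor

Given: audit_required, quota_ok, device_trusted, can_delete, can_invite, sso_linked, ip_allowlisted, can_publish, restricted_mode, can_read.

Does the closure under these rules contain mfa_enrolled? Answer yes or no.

yes

Round 1 fires rule 3, rule 5, rule 7, giving role_viewer, role_editor, elevated.
Round 2 fires rule 2, giving owner.
Round 3 fires rule 1, giving mfa_enrolled.
mfa_enrolled appears in round 3, so it is derivable.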